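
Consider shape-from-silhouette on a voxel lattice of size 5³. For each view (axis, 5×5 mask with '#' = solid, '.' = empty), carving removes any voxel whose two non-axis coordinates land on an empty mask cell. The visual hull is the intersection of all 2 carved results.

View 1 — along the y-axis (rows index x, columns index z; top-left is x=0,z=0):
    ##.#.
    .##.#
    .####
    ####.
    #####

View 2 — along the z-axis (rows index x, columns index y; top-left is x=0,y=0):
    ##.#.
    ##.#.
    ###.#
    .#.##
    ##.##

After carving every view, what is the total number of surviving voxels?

before carving: 125 voxels (5×5×5)
  1. axis=1 (XZ plane), |mask|=19  ⇒  voxels=95
  2. axis=2 (XY plane), |mask|=17  ⇒  voxels=66

66 voxels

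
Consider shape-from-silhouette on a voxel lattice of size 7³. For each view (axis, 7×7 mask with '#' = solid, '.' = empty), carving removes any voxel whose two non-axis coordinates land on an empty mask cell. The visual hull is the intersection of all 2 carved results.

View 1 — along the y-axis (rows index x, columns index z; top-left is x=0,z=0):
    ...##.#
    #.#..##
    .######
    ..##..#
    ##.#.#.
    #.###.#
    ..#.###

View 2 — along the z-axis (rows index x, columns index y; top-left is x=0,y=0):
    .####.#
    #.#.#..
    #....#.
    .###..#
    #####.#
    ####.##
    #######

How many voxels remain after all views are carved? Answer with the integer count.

remaining voxels: 133

start: 7×7×7 = 343 voxels
after view 1 [y-axis, 29 of 49 cells solid] → remaining = 203
after view 2 [z-axis, 33 of 49 cells solid] → remaining = 133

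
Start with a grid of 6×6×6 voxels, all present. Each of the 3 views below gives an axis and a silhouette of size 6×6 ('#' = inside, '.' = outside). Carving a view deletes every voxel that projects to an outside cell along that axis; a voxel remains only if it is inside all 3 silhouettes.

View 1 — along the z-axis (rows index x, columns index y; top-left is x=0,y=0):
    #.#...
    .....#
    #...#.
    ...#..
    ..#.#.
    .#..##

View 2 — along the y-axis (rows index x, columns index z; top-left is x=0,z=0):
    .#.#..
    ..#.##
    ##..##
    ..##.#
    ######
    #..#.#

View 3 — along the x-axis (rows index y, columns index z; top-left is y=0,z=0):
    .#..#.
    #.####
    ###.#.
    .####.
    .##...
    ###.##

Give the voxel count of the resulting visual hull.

remaining voxels: 21

before carving: 216 voxels (6×6×6)
  1. axis=2 (XY plane), |mask|=11  ⇒  voxels=66
  2. axis=1 (XZ plane), |mask|=21  ⇒  voxels=39
  3. axis=0 (YZ plane), |mask|=22  ⇒  voxels=21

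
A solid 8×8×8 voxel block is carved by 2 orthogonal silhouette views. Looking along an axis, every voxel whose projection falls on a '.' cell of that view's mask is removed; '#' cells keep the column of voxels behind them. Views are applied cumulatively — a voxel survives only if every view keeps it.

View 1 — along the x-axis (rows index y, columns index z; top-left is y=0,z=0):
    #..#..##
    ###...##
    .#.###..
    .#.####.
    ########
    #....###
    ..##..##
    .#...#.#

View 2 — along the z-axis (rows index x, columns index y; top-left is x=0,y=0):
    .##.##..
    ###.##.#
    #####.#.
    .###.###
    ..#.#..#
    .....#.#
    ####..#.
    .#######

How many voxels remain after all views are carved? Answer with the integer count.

initial block: 8^3 = 512
  1. axis=0 (YZ plane), |mask|=37  ⇒  voxels=296
  2. axis=2 (XY plane), |mask|=39  ⇒  voxels=181

voxel count = 181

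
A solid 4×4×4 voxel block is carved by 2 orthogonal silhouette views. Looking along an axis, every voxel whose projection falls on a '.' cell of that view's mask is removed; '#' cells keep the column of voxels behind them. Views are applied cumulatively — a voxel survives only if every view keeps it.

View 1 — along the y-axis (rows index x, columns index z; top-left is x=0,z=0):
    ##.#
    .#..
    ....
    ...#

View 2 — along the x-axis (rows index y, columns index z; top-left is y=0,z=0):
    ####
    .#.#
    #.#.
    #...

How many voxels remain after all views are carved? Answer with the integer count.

11 voxels

initial block: 4^3 = 64
after view 1 [y-axis, 5 of 16 cells solid] → remaining = 20
after view 2 [x-axis, 9 of 16 cells solid] → remaining = 11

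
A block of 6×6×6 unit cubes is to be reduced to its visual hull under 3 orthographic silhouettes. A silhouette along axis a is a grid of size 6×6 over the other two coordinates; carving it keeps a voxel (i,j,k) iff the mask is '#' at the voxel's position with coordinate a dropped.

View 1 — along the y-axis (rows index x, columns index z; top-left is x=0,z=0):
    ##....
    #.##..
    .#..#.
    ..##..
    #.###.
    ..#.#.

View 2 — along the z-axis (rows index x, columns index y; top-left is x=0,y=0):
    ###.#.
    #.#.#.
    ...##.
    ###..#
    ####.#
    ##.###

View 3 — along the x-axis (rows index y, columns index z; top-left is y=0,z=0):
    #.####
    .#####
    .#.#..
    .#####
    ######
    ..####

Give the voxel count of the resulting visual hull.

before carving: 216 voxels (6×6×6)
step 1: project along y, AND mask (15/36) → |grid| = 90
step 2: project along z, AND mask (23/36) → |grid| = 59
step 3: project along x, AND mask (27/36) → |grid| = 47

voxel count = 47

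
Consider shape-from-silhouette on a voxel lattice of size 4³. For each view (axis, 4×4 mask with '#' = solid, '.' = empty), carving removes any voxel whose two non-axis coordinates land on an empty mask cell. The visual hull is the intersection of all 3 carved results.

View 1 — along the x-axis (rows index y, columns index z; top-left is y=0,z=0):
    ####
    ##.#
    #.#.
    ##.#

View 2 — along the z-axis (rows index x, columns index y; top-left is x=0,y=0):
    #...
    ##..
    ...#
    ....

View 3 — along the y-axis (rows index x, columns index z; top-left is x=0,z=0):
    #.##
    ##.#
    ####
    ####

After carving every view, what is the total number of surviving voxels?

|visual hull| = 12

initial block: 4^3 = 64
  1. axis=0 (YZ plane), |mask|=12  ⇒  voxels=48
  2. axis=2 (XY plane), |mask|=4  ⇒  voxels=14
  3. axis=1 (XZ plane), |mask|=14  ⇒  voxels=12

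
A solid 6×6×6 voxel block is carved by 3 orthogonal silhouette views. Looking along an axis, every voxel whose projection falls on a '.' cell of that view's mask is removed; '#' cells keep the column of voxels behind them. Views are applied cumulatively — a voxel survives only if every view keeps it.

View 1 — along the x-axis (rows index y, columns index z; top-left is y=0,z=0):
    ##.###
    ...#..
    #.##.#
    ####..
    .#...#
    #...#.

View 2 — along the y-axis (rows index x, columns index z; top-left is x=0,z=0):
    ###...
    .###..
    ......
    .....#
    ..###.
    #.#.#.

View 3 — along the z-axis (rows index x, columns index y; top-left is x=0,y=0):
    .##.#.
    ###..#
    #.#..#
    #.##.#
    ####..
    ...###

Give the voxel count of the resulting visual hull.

|visual hull| = 21

full grid |V| = 216
V1 x: intersect with YZ mask (18 set) -- 108 left
V2 y: intersect with XZ mask (13 set) -- 37 left
V3 z: intersect with XY mask (21 set) -- 21 left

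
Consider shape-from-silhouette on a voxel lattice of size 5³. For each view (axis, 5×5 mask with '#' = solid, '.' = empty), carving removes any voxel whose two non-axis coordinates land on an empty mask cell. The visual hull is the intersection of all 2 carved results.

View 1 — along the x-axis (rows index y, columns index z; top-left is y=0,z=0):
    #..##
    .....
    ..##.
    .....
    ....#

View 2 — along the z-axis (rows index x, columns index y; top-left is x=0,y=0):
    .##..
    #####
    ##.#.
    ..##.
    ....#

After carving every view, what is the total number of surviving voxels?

initial block: 5^3 = 125
[1] x-view keeps 6 columns → grid now 30
[2] z-view keeps 13 columns → grid now 14

14 voxels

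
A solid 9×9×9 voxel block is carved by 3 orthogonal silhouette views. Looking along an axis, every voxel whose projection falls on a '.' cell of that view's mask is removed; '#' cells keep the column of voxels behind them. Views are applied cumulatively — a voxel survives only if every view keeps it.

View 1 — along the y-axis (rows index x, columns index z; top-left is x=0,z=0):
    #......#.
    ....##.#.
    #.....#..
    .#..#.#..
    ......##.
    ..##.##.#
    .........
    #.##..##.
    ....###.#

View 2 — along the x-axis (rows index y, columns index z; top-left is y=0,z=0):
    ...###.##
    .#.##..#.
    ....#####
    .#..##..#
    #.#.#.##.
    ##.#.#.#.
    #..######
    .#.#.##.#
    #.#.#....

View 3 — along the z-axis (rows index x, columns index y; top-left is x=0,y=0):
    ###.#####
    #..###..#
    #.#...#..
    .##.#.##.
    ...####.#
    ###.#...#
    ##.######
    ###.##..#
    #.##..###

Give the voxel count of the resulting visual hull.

initial block: 9^3 = 729
after view 1 [y-axis, 26 of 81 cells solid] → remaining = 234
after view 2 [x-axis, 43 of 81 cells solid] → remaining = 127
after view 3 [z-axis, 51 of 81 cells solid] → remaining = 81

81 voxels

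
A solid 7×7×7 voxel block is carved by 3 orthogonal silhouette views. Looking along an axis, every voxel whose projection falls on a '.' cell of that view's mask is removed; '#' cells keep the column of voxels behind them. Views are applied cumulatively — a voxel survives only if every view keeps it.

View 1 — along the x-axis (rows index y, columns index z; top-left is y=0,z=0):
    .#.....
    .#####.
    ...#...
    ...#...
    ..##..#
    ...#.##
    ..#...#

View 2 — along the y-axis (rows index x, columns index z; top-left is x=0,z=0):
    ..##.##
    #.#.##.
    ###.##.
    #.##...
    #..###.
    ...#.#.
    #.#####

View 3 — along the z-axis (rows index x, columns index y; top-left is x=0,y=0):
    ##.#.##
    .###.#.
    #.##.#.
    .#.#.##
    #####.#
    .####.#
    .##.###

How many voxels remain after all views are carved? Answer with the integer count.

44 voxels

initial block: 7^3 = 343
[1] x-view keeps 16 columns → grid now 112
[2] y-view keeps 28 columns → grid now 64
[3] z-view keeps 33 columns → grid now 44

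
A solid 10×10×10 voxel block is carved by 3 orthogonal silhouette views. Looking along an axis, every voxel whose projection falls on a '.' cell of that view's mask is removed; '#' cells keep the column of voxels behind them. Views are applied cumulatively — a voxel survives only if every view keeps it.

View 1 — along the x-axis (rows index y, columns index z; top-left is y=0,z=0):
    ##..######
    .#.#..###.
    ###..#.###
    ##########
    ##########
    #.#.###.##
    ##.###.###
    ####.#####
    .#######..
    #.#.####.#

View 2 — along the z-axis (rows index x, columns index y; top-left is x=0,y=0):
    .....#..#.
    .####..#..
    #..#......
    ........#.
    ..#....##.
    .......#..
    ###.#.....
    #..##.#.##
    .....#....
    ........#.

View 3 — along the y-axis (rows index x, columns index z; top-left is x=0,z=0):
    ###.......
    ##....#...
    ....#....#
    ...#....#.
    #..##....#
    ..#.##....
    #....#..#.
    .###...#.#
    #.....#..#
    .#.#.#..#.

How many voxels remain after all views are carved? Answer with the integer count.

remaining voxels: 71

initial block: 10^3 = 1000
after view 1 [x-axis, 78 of 100 cells solid] → remaining = 780
after view 2 [z-axis, 26 of 100 cells solid] → remaining = 206
after view 3 [y-axis, 32 of 100 cells solid] → remaining = 71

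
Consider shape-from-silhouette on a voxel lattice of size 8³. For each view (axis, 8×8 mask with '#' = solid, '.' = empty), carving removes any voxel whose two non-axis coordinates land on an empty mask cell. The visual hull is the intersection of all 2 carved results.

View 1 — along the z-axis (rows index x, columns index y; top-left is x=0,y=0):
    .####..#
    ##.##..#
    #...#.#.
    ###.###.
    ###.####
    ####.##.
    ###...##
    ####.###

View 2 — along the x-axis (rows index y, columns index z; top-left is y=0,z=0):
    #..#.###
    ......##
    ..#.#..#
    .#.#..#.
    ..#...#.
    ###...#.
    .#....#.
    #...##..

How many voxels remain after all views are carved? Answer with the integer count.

remaining voxels: 132

start: 8×8×8 = 512 voxels
after view 1 [z-axis, 44 of 64 cells solid] → remaining = 352
after view 2 [x-axis, 24 of 64 cells solid] → remaining = 132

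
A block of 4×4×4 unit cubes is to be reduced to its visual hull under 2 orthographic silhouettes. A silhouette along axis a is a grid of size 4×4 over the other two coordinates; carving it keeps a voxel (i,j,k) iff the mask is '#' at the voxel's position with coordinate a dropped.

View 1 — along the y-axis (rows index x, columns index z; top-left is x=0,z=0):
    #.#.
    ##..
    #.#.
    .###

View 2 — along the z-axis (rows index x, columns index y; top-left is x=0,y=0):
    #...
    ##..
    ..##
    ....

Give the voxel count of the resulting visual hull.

before carving: 64 voxels (4×4×4)
after view 1 [y-axis, 9 of 16 cells solid] → remaining = 36
after view 2 [z-axis, 5 of 16 cells solid] → remaining = 10

10 voxels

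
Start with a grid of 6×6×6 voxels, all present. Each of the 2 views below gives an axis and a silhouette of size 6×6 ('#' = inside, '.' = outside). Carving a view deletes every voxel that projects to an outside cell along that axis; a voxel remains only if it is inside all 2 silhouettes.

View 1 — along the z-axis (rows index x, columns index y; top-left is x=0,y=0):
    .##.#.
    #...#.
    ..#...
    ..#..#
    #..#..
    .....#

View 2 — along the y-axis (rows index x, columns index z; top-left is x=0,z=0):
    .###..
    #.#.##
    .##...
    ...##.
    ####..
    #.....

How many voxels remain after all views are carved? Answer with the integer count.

start: 6×6×6 = 216 voxels
after view 1 [z-axis, 11 of 36 cells solid] → remaining = 66
after view 2 [y-axis, 16 of 36 cells solid] → remaining = 32

32 voxels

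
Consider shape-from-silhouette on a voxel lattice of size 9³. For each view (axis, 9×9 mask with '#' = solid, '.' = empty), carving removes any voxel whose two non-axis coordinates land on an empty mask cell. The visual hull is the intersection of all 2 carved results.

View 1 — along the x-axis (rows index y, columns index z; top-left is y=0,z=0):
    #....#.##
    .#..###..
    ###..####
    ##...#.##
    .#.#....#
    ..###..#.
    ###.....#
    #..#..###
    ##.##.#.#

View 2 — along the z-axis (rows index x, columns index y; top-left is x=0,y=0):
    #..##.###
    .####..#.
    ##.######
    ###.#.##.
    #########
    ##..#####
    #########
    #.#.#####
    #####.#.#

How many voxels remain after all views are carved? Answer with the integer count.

voxel count = 293

start: 9×9×9 = 729 voxels
V1 x: intersect with YZ mask (42 set) -- 378 left
V2 z: intersect with XY mask (64 set) -- 293 left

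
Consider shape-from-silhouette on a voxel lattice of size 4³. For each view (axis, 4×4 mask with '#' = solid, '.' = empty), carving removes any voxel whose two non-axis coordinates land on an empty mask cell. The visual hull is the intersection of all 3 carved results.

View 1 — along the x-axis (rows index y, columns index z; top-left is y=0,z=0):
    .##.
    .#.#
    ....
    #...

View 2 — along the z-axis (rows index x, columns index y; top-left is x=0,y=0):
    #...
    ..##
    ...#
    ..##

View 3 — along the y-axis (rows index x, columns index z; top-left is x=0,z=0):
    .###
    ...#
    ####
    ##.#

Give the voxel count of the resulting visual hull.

voxel count = 4

initial block: 4^3 = 64
after view 1 [x-axis, 5 of 16 cells solid] → remaining = 20
after view 2 [z-axis, 6 of 16 cells solid] → remaining = 5
after view 3 [y-axis, 11 of 16 cells solid] → remaining = 4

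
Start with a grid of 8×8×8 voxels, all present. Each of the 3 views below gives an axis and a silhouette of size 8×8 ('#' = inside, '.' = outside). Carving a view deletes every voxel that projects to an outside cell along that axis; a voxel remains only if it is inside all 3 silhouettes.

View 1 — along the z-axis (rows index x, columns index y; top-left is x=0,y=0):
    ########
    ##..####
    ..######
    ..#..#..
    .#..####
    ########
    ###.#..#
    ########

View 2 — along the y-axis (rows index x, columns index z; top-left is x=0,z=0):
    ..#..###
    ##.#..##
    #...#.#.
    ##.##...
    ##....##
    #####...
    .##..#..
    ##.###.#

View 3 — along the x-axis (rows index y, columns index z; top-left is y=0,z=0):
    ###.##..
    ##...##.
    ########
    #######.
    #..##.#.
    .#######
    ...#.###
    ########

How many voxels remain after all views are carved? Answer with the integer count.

154 voxels

full grid |V| = 512
after view 1 [z-axis, 48 of 64 cells solid] → remaining = 384
after view 2 [y-axis, 34 of 64 cells solid] → remaining = 211
after view 3 [x-axis, 47 of 64 cells solid] → remaining = 154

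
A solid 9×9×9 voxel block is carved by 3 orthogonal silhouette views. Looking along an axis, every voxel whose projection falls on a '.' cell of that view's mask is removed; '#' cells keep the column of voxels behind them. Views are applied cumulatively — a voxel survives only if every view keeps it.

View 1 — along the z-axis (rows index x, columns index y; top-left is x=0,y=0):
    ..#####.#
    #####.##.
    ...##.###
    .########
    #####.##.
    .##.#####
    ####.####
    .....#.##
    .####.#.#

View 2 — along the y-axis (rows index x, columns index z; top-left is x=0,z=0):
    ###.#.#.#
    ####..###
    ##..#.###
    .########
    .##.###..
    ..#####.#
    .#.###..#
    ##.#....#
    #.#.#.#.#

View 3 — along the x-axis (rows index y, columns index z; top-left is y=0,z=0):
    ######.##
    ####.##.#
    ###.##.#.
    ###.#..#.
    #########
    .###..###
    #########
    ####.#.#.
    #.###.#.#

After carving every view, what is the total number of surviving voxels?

full grid |V| = 729
[1] z-view keeps 57 columns → grid now 513
[2] y-view keeps 52 columns → grid now 338
[3] x-view keeps 62 columns → grid now 260

260 voxels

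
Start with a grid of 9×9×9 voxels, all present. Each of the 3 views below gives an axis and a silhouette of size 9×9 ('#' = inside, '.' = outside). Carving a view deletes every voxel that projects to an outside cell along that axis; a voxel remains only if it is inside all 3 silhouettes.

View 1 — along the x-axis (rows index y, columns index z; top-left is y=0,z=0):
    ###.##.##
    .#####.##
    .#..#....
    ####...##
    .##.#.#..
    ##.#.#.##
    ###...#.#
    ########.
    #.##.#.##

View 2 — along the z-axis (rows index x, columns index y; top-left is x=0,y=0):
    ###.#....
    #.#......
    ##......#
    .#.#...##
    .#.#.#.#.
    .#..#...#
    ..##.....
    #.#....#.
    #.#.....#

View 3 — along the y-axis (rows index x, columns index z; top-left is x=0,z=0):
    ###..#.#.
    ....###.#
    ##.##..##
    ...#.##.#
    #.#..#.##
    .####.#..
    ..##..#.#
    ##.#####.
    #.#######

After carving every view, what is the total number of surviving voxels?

|visual hull| = 97

full grid |V| = 729
after view 1 [x-axis, 51 of 81 cells solid] → remaining = 459
after view 2 [z-axis, 28 of 81 cells solid] → remaining = 160
after view 3 [y-axis, 48 of 81 cells solid] → remaining = 97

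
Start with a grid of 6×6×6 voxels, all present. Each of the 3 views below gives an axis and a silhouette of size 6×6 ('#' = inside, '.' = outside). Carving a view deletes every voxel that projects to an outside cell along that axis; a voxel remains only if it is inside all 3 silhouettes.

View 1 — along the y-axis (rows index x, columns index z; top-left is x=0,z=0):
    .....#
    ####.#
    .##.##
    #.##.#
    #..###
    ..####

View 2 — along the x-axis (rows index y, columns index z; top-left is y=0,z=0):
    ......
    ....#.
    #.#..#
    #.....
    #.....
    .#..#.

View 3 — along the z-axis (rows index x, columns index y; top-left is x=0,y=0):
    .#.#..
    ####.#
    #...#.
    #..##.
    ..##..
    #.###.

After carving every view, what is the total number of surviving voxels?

voxel count = 12

full grid |V| = 216
after view 1 [y-axis, 22 of 36 cells solid] → remaining = 132
after view 2 [x-axis, 8 of 36 cells solid] → remaining = 27
after view 3 [z-axis, 18 of 36 cells solid] → remaining = 12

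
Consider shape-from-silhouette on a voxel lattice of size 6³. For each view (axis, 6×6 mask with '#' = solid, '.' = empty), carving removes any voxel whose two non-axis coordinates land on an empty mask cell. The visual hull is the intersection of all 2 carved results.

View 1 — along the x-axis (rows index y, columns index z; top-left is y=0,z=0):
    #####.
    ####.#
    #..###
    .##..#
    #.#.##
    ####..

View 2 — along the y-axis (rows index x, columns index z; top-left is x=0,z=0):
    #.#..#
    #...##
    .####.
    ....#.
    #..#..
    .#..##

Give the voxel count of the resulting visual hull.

remaining voxels: 65

full grid |V| = 216
after view 1 [x-axis, 25 of 36 cells solid] → remaining = 150
after view 2 [y-axis, 16 of 36 cells solid] → remaining = 65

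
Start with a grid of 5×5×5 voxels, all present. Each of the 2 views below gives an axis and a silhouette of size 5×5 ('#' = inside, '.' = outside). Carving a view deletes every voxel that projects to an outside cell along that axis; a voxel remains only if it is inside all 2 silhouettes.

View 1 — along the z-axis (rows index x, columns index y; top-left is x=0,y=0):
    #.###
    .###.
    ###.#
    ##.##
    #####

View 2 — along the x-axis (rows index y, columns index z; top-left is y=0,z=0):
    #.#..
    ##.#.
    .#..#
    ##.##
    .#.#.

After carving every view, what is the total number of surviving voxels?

full grid |V| = 125
step 1: project along z, AND mask (20/25) → |grid| = 100
step 2: project along x, AND mask (13/25) → |grid| = 52

52 voxels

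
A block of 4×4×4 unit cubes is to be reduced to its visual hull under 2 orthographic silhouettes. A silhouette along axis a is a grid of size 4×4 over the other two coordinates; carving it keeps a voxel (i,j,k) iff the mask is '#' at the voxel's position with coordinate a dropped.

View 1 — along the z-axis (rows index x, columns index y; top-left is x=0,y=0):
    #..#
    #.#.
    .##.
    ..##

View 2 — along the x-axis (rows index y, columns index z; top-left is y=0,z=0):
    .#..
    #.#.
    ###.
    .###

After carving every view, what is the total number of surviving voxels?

initial block: 4^3 = 64
  1. axis=2 (XY plane), |mask|=8  ⇒  voxels=32
  2. axis=0 (YZ plane), |mask|=9  ⇒  voxels=19

remaining voxels: 19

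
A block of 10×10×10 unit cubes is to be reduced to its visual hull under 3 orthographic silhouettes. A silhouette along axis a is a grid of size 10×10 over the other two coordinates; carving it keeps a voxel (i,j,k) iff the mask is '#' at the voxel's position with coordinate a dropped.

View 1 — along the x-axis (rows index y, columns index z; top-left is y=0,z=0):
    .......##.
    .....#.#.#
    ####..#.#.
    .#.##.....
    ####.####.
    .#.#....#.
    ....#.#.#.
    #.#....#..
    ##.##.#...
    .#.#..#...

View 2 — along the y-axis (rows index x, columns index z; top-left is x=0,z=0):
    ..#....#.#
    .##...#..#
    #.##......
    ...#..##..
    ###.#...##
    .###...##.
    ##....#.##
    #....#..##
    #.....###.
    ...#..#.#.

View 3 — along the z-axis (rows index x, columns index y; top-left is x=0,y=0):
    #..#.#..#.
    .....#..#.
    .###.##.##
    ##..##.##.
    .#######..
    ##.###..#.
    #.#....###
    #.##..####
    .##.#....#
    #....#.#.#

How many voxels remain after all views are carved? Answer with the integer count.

|visual hull| = 84

full grid |V| = 1000
after view 1 [x-axis, 39 of 100 cells solid] → remaining = 390
after view 2 [y-axis, 40 of 100 cells solid] → remaining = 164
after view 3 [z-axis, 52 of 100 cells solid] → remaining = 84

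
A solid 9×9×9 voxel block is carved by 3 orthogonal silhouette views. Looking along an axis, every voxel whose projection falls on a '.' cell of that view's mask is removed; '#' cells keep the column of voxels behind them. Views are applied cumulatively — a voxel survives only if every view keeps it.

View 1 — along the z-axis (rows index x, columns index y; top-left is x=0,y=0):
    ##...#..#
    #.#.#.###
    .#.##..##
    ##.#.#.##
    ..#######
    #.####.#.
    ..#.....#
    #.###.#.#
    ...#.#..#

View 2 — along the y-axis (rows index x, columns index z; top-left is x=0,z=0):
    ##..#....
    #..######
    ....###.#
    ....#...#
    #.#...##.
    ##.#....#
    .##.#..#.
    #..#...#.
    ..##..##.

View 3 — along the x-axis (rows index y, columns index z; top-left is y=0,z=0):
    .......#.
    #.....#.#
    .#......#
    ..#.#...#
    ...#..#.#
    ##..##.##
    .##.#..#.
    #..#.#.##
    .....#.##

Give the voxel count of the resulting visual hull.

start: 9×9×9 = 729 voxels
step 1: project along z, AND mask (45/81) → |grid| = 405
step 2: project along y, AND mask (35/81) → |grid| = 176
step 3: project along x, AND mask (30/81) → |grid| = 65

65 voxels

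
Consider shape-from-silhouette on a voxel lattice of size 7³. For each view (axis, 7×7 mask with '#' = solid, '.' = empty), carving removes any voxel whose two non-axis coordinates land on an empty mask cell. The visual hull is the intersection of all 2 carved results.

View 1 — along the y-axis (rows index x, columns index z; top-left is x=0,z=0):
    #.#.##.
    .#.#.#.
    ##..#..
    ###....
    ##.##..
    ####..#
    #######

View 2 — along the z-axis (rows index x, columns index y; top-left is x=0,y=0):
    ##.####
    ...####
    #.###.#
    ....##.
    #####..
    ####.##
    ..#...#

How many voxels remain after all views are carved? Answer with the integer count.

voxel count = 121

full grid |V| = 343
[1] y-view keeps 29 columns → grid now 203
[2] z-view keeps 30 columns → grid now 121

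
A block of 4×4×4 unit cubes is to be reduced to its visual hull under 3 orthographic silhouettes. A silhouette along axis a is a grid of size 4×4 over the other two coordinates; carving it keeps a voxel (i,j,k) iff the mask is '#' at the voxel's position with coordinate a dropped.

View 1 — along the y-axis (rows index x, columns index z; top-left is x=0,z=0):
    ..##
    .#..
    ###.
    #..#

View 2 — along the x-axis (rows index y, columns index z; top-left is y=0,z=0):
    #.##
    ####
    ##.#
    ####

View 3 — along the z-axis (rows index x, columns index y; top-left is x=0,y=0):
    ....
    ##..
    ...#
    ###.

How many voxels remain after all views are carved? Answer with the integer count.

initial block: 4^3 = 64
V1 y: intersect with XZ mask (8 set) -- 32 left
V2 x: intersect with YZ mask (14 set) -- 28 left
V3 z: intersect with XY mask (6 set) -- 10 left

10 voxels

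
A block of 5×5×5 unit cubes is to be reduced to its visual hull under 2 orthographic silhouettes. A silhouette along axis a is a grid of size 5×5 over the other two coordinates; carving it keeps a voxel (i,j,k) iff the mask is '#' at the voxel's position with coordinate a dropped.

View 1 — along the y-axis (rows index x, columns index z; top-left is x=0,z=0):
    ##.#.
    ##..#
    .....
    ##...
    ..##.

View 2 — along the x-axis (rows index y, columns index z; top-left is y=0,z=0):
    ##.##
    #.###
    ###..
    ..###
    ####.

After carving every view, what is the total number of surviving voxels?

before carving: 125 voxels (5×5×5)
[1] y-view keeps 10 columns → grid now 50
[2] x-view keeps 18 columns → grid now 36

|visual hull| = 36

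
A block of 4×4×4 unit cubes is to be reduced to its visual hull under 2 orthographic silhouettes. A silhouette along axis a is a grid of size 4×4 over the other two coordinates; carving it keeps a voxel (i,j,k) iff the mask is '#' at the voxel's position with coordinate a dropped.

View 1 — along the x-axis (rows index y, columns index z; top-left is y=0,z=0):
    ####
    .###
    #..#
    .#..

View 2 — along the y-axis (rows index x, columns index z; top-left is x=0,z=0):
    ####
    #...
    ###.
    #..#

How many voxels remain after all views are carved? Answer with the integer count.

voxel count = 24

full grid |V| = 64
step 1: project along x, AND mask (10/16) → |grid| = 40
step 2: project along y, AND mask (10/16) → |grid| = 24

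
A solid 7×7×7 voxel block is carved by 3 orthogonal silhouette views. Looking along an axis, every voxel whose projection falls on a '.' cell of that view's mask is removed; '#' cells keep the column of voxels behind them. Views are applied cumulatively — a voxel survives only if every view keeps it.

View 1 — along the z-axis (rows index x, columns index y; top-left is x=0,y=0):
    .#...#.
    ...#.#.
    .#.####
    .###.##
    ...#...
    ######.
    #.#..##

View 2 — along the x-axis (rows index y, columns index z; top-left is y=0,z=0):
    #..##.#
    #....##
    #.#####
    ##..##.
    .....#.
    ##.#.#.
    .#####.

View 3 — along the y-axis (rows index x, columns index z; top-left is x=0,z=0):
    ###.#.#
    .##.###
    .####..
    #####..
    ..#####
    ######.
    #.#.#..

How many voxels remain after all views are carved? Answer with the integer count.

full grid |V| = 343
  1. axis=2 (XY plane), |mask|=25  ⇒  voxels=175
  2. axis=0 (YZ plane), |mask|=27  ⇒  voxels=99
  3. axis=1 (XZ plane), |mask|=33  ⇒  voxels=61

remaining voxels: 61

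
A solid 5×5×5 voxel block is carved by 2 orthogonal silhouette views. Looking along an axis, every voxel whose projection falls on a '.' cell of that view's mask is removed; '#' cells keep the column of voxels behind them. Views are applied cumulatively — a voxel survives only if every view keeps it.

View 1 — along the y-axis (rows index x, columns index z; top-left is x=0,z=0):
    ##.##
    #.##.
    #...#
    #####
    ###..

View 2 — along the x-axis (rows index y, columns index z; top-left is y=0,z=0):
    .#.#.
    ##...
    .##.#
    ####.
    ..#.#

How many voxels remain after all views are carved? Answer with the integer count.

|visual hull| = 43

start: 5×5×5 = 125 voxels
step 1: project along y, AND mask (17/25) → |grid| = 85
step 2: project along x, AND mask (13/25) → |grid| = 43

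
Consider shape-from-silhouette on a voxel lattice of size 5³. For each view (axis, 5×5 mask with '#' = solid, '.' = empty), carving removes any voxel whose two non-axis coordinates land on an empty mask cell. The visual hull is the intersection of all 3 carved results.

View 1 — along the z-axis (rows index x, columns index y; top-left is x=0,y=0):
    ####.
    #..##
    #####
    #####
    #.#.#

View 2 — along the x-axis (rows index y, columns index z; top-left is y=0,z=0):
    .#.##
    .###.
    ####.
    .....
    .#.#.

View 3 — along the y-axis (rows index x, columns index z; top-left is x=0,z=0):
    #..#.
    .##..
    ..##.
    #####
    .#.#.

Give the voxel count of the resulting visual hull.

30 voxels

before carving: 125 voxels (5×5×5)
step 1: project along z, AND mask (20/25) → |grid| = 100
step 2: project along x, AND mask (12/25) → |grid| = 48
step 3: project along y, AND mask (13/25) → |grid| = 30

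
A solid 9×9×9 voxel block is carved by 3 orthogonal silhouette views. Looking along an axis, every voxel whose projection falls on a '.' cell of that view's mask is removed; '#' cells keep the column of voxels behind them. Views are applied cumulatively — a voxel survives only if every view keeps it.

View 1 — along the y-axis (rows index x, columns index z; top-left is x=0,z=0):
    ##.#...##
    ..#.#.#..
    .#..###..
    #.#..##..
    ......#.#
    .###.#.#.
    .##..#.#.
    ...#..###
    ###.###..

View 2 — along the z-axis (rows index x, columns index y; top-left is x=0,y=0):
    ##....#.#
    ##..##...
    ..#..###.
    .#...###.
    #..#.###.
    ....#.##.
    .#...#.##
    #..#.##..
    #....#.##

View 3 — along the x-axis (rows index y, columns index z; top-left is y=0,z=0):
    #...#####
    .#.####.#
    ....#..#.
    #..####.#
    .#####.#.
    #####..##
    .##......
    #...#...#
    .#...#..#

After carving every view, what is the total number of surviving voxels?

full grid |V| = 729
V1 y: intersect with XZ mask (37 set) -- 333 left
V2 z: intersect with XY mask (36 set) -- 145 left
V3 x: intersect with YZ mask (41 set) -- 69 left

69 voxels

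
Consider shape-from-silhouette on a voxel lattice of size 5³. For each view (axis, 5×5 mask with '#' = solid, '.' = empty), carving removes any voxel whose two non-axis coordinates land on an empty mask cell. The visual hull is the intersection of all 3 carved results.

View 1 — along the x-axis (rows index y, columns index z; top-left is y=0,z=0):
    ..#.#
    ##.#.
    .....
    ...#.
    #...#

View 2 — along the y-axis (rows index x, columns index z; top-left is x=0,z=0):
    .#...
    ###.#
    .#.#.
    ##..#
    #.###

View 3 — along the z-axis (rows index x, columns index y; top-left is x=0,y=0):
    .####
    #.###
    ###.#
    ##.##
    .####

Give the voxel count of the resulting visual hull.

initial block: 5^3 = 125
[1] x-view keeps 8 columns → grid now 40
[2] y-view keeps 14 columns → grid now 22
[3] z-view keeps 20 columns → grid now 17

voxel count = 17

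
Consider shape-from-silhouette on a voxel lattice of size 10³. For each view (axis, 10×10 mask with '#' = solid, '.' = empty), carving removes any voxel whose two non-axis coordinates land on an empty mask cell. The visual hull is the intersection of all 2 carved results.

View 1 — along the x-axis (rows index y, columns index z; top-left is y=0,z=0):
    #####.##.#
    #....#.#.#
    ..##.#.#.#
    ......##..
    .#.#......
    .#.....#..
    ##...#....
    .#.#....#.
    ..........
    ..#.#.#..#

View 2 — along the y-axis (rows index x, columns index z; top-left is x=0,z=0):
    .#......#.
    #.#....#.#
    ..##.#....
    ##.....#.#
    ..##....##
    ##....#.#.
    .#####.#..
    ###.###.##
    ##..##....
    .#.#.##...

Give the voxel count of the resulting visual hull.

|visual hull| = 146

initial block: 10^3 = 1000
V1 x: intersect with YZ mask (33 set) -- 330 left
V2 y: intersect with XZ mask (43 set) -- 146 left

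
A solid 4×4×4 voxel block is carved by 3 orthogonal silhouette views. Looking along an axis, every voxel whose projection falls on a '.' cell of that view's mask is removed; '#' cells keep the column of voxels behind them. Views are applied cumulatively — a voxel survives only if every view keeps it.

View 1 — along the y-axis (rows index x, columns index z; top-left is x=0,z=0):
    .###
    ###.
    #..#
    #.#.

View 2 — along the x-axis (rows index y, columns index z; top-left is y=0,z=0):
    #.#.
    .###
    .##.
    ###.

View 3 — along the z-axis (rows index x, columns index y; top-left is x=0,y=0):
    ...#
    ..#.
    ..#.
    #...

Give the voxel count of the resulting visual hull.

start: 4×4×4 = 64 voxels
  1. axis=1 (XZ plane), |mask|=10  ⇒  voxels=40
  2. axis=0 (YZ plane), |mask|=10  ⇒  voxels=26
  3. axis=2 (XY plane), |mask|=4  ⇒  voxels=6

|visual hull| = 6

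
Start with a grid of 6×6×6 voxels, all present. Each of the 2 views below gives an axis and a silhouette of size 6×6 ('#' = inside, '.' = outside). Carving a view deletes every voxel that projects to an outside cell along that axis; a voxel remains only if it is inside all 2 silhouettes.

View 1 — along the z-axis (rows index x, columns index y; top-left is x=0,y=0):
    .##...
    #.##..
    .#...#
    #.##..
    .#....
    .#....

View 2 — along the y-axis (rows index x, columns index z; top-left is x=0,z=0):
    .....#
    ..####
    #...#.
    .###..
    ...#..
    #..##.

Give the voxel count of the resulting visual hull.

before carving: 216 voxels (6×6×6)
  1. axis=2 (XY plane), |mask|=12  ⇒  voxels=72
  2. axis=1 (XZ plane), |mask|=14  ⇒  voxels=31

voxel count = 31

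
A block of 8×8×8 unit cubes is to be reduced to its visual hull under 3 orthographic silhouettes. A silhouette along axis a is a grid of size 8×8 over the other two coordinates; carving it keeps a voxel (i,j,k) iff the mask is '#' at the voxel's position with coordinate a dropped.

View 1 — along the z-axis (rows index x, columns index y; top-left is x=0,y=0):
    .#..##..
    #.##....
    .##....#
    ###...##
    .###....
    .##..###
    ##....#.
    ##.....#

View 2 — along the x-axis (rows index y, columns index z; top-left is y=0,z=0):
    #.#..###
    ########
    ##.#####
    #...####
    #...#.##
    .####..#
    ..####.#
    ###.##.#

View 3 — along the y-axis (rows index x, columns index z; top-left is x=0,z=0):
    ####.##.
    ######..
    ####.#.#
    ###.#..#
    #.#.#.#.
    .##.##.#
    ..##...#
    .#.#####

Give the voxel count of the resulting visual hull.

before carving: 512 voxels (8×8×8)
carve view 1 (along z, XY-mask fill 28/64): 224 voxels remain
carve view 2 (along x, YZ-mask fill 45/64): 174 voxels remain
carve view 3 (along y, XZ-mask fill 41/64): 111 voxels remain

remaining voxels: 111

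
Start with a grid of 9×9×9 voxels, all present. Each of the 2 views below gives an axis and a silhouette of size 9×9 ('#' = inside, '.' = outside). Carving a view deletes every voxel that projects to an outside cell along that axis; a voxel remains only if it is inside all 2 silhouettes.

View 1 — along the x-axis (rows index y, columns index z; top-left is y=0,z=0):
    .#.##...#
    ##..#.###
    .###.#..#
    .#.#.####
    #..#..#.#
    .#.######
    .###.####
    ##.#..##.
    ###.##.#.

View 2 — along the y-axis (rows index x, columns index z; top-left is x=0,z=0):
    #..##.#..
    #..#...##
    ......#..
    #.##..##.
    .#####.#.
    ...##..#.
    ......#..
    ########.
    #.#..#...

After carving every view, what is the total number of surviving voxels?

start: 9×9×9 = 729 voxels
step 1: project along x, AND mask (50/81) → |grid| = 450
step 2: project along y, AND mask (35/81) → |grid| = 188

remaining voxels: 188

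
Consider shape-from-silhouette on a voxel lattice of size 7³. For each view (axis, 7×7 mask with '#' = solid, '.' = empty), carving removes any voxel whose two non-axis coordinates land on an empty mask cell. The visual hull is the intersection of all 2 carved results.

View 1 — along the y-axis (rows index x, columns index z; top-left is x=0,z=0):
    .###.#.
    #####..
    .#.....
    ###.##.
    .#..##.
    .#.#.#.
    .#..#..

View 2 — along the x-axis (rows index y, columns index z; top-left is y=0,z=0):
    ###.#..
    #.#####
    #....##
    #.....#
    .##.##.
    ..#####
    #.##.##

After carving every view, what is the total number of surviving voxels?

start: 7×7×7 = 343 voxels
after view 1 [y-axis, 23 of 49 cells solid] → remaining = 161
after view 2 [x-axis, 29 of 49 cells solid] → remaining = 84

|visual hull| = 84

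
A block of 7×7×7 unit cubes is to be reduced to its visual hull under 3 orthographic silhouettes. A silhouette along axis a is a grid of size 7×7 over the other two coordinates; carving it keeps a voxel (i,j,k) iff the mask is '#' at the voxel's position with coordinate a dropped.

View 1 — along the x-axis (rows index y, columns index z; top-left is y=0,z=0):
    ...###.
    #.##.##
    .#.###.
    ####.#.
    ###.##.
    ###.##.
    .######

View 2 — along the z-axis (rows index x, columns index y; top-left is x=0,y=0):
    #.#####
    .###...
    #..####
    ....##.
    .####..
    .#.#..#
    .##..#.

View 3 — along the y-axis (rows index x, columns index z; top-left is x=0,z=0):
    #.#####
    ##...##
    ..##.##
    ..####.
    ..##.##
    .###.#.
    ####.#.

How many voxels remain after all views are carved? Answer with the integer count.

remaining voxels: 83

start: 7×7×7 = 343 voxels
[1] x-view keeps 33 columns → grid now 231
[2] z-view keeps 26 columns → grid now 125
[3] y-view keeps 31 columns → grid now 83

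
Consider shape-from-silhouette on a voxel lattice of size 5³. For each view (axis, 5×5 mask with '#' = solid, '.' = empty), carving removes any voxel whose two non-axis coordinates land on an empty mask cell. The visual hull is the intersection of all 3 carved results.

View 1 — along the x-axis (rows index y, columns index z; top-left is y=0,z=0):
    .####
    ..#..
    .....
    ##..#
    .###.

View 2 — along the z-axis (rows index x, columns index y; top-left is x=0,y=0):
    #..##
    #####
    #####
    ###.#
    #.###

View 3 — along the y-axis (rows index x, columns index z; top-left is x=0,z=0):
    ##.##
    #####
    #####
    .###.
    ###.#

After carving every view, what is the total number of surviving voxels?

initial block: 5^3 = 125
carve view 1 (along x, YZ-mask fill 11/25): 55 voxels remain
carve view 2 (along z, XY-mask fill 21/25): 50 voxels remain
carve view 3 (along y, XZ-mask fill 21/25): 45 voxels remain

|visual hull| = 45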